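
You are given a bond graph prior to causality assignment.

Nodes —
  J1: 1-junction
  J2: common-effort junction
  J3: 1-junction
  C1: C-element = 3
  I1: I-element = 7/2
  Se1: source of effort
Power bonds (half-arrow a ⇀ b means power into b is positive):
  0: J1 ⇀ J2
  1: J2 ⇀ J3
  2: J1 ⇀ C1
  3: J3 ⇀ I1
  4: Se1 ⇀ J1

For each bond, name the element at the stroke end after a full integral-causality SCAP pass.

β0 →J2
β1 →J3
β2 →J1
β3 →I1
β4 →J1

β4 stroke→J1  (Se1 (Se) sets effort on bond)
β2 stroke→J1  (prefer integral on C1)
β0 stroke→J2  (closing 1-jn rule on J1)
β1 stroke→J3  (0-jn J2 has e-setter on 0)
β3 stroke→I1  (J3 needs exactly one f-in)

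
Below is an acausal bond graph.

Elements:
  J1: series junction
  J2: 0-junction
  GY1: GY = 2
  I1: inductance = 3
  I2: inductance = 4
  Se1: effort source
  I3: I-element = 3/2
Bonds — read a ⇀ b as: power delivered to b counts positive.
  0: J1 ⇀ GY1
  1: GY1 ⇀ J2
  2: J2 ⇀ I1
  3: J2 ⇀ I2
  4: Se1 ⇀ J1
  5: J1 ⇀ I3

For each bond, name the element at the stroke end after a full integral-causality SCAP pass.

bond 0 →J1
bond 1 →J2
bond 2 →I1
bond 3 →I2
bond 4 →J1
bond 5 →I3

#4 →J1  (source Se1 imposes e)
#2 →I1  (I1 integral (f out))
#3 →I2  (prefer integral on I2)
#1 →J2  (closing 0-jn rule on J2)
#0 →J1  (GY1 both-in/both-out from 1)
#5 →I3  (closing 1-jn rule on J1)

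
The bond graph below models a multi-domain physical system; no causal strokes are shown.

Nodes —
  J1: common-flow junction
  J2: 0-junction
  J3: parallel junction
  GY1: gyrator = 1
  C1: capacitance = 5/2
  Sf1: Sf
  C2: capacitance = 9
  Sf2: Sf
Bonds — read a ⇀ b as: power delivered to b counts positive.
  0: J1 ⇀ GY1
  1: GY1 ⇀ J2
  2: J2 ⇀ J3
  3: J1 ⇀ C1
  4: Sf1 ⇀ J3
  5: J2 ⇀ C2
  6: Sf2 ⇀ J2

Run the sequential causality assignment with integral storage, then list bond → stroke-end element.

b4 stroke→Sf1  (Sf1 fixes flow; stroke at Sf1)
b6 stroke→Sf2  (Sf2 (Sf) sets flow on bond)
b2 stroke→J3  (J3 needs exactly one e-in)
b3 stroke→J1  (C1 outputs effort q/C1)
b0 stroke→GY1  (closing 1-jn rule on J1)
b1 stroke→GY1  (through GY1, causality inverts; strokes same side of GY1)
b5 stroke→J2  (only one effort-in slot at J2)

#0 →GY1
#1 →GY1
#2 →J3
#3 →J1
#4 →Sf1
#5 →J2
#6 →Sf2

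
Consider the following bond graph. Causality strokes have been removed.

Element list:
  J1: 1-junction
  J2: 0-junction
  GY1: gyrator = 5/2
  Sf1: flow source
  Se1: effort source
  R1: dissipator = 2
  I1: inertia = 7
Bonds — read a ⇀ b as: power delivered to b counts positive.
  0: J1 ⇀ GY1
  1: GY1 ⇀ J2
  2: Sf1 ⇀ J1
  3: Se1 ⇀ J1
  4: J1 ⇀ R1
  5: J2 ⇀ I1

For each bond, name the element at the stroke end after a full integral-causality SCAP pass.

bond 2 stroke at Sf1  (Sf1 fixes flow; stroke at Sf1)
bond 3 stroke at J1  (source Se1 imposes e)
bond 0 stroke at J1  (J1: bond 2 brought flow, rest push out)
bond 4 stroke at J1  (J1 flow already set via bond 2)
bond 1 stroke at J2  (through GY1, causality inverts; strokes same side of GY1)
bond 5 stroke at I1  (0-jn J2 has e-setter on 1)

β0 |J1
β1 |J2
β2 |Sf1
β3 |J1
β4 |J1
β5 |I1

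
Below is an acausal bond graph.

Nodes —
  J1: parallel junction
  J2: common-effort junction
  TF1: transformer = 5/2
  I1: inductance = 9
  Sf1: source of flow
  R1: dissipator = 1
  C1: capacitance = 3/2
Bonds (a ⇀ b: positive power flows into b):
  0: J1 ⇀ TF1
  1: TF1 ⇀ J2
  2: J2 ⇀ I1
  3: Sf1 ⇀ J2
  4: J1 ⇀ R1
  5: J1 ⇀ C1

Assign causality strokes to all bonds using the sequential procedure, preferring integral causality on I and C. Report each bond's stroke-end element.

bond 3 |Sf1  (source Sf1 imposes f)
bond 2 |I1  (I1: I, integral causality)
bond 1 |J2  (J2: last free bond brings effort in)
bond 0 |TF1  (TF1: transformer flips bond 1)
bond 5 |J1  (C1: C, integral causality)
bond 4 |R1  (J1 effort already set via bond 5)

bond 0 stroke→TF1
bond 1 stroke→J2
bond 2 stroke→I1
bond 3 stroke→Sf1
bond 4 stroke→R1
bond 5 stroke→J1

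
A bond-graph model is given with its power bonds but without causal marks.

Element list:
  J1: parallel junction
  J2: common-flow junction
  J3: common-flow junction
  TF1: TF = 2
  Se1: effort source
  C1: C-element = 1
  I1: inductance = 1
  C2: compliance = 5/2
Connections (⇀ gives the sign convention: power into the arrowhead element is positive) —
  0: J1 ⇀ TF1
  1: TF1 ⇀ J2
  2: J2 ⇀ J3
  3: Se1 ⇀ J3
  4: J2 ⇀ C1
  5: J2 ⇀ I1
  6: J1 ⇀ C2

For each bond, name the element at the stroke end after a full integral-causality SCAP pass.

β0 stroke at TF1
β1 stroke at J2
β2 stroke at J2
β3 stroke at J3
β4 stroke at J2
β5 stroke at I1
β6 stroke at J1

bond 3 stroke→J3  (Se1: effort source, stroke at far end)
bond 2 stroke→J2  (closing 1-jn rule on J3)
bond 4 stroke→J2  (C1 integral (e out))
bond 5 stroke→I1  (I1 integral (f out))
bond 1 stroke→J2  (common-f at J2 fixed by 5)
bond 0 stroke→TF1  (TF1 one-in-one-out from 1)
bond 6 stroke→J1  (closing 0-jn rule on J1)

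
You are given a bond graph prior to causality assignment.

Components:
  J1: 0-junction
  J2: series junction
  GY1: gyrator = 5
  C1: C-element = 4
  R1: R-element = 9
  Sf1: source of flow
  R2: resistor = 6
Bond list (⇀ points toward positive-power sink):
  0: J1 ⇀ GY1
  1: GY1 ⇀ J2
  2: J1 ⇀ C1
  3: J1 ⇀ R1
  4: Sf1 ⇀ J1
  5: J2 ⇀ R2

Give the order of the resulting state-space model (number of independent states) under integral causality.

β4 →Sf1  (Sf1 (Sf) sets flow on bond)
β2 →J1  (prefer integral on C1)
β0 →GY1  (0-jn J1 has e-setter on 2)
β3 →R1  (0-jn J1 has e-setter on 2)
β1 →GY1  (GY1 both-in/both-out from 0)
β5 →J2  (common-f at J2 fixed by 1)

1  (C1 all integral)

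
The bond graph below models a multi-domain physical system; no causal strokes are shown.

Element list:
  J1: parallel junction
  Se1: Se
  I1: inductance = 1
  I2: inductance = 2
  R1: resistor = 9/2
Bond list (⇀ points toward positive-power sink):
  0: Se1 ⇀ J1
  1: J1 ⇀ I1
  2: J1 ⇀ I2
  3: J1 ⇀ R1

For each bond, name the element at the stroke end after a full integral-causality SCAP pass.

β0 stroke at J1  (Se1: effort source, stroke at far end)
β1 stroke at I1  (0-jn J1 has e-setter on 0)
β2 stroke at I2  (0-jn J1 has e-setter on 0)
β3 stroke at R1  (0-jn J1 has e-setter on 0)

#0 →J1
#1 →I1
#2 →I2
#3 →R1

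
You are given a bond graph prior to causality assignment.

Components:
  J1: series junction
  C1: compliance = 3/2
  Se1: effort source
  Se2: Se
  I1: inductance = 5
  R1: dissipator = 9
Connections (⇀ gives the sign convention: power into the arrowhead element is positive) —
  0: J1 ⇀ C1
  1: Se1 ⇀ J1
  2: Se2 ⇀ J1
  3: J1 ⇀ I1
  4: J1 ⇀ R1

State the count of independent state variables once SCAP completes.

β1 stroke→J1  (Se1: effort source, stroke at far end)
β2 stroke→J1  (Se2 (Se) sets effort on bond)
β0 stroke→J1  (prefer integral on C1)
β3 stroke→I1  (I1 outputs flow p/I1)
β4 stroke→J1  (1-jn J1 has f-setter on 3)

2  (C1, I1 all integral)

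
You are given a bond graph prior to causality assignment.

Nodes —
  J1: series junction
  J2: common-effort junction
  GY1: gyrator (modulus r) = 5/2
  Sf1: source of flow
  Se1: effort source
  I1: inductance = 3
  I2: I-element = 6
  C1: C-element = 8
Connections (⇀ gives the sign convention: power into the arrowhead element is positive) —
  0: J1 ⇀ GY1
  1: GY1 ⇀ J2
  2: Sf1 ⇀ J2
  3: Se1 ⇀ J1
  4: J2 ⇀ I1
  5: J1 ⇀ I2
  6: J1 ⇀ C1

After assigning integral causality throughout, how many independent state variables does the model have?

bond 2 stroke at Sf1  (Sf1 fixes flow; stroke at Sf1)
bond 3 stroke at J1  (Se1 fixes effort; stroke away)
bond 4 stroke at I1  (I1 outputs flow p/I1)
bond 1 stroke at J2  (J2 needs exactly one e-in)
bond 0 stroke at J1  (GY GY1: same side as bond 1)
bond 5 stroke at I2  (I2: I, integral causality)
bond 6 stroke at J1  (J1 flow already set via bond 5)

3  (C1, I1, I2 all integral)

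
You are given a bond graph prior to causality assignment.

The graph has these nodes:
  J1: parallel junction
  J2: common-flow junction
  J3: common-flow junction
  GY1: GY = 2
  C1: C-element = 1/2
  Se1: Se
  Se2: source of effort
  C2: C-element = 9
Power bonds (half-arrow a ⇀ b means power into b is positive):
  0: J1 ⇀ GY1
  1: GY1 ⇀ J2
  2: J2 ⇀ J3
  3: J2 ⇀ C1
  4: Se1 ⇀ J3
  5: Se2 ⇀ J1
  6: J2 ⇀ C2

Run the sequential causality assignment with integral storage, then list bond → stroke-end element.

β4 |J3  (Se1 (Se) sets effort on bond)
β5 |J1  (Se2 fixes effort; stroke away)
β0 |GY1  (0-jn J1 has e-setter on 5)
β2 |J2  (J3: last free bond brings flow in)
β1 |GY1  (GY1 both-in/both-out from 0)
β3 |J2  (1-jn J2 has f-setter on 1)
β6 |J2  (1-jn J2 has f-setter on 1)

β0 |GY1
β1 |GY1
β2 |J2
β3 |J2
β4 |J3
β5 |J1
β6 |J2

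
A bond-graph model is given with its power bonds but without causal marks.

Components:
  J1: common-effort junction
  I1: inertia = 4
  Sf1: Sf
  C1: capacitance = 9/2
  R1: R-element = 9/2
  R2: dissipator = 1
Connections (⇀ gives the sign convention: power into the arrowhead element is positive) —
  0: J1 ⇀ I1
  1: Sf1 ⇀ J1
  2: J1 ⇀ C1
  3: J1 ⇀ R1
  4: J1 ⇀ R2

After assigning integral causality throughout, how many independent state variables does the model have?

2  (C1, I1 all integral)

bond 1 →Sf1  (Sf1 fixes flow; stroke at Sf1)
bond 0 →I1  (I1 integral (f out))
bond 2 →J1  (C1 integral (e out))
bond 3 →R1  (common-e at J1 fixed by 2)
bond 4 →R2  (common-e at J1 fixed by 2)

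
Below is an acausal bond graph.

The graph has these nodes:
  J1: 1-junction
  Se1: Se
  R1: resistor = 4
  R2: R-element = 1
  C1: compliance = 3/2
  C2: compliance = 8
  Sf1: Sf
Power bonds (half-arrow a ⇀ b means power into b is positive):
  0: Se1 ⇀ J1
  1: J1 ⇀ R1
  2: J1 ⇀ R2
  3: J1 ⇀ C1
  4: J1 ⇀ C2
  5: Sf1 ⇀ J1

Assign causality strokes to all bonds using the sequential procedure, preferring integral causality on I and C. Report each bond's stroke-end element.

β0 stroke→J1
β1 stroke→J1
β2 stroke→J1
β3 stroke→J1
β4 stroke→J1
β5 stroke→Sf1

bond 0 stroke at J1  (Se1 fixes effort; stroke away)
bond 5 stroke at Sf1  (source Sf1 imposes f)
bond 1 stroke at J1  (J1 flow already set via bond 5)
bond 2 stroke at J1  (common-f at J1 fixed by 5)
bond 3 stroke at J1  (J1: bond 5 brought flow, rest push out)
bond 4 stroke at J1  (common-f at J1 fixed by 5)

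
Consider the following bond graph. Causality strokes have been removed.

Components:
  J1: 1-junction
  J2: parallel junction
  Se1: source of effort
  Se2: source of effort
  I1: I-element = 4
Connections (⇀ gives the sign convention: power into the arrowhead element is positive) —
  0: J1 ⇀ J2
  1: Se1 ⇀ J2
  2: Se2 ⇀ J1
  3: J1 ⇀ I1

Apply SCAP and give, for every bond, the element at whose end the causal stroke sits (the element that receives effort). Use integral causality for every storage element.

b0 stroke→J1
b1 stroke→J2
b2 stroke→J1
b3 stroke→I1

b1 stroke→J2  (Se1 (Se) sets effort on bond)
b2 stroke→J1  (source Se2 imposes e)
b0 stroke→J1  (J2: bond 1 brought effort, rest push out)
b3 stroke→I1  (J1 needs exactly one f-in)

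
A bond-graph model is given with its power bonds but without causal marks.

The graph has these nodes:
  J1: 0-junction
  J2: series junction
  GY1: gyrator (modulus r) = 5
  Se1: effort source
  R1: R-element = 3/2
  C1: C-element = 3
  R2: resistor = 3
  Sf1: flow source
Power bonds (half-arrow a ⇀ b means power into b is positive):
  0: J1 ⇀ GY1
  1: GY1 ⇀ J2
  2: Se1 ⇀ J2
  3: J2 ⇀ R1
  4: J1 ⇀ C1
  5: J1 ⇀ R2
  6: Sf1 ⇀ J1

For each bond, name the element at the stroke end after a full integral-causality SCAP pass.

bond 2 stroke→J2  (Se1 (Se) sets effort on bond)
bond 6 stroke→Sf1  (Sf1 (Sf) sets flow on bond)
bond 4 stroke→J1  (C1 integral (e out))
bond 0 stroke→GY1  (common-e at J1 fixed by 4)
bond 5 stroke→R2  (J1: bond 4 brought effort, rest push out)
bond 1 stroke→GY1  (GY1 both-in/both-out from 0)
bond 3 stroke→J2  (common-f at J2 fixed by 1)

bond 0 stroke at GY1
bond 1 stroke at GY1
bond 2 stroke at J2
bond 3 stroke at J2
bond 4 stroke at J1
bond 5 stroke at R2
bond 6 stroke at Sf1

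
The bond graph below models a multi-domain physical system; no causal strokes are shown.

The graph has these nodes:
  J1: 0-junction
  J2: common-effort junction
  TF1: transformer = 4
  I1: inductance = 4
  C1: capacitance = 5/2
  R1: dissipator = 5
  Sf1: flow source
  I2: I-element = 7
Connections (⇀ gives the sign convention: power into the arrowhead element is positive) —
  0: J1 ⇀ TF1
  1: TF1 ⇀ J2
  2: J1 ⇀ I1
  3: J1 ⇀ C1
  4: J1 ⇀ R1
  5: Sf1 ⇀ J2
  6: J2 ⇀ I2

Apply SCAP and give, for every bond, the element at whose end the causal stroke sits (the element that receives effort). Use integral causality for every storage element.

β0 →TF1
β1 →J2
β2 →I1
β3 →J1
β4 →R1
β5 →Sf1
β6 →I2

#5 |Sf1  (source Sf1 imposes f)
#2 |I1  (prefer integral on I1)
#3 |J1  (prefer integral on C1)
#0 |TF1  (J1: bond 3 brought effort, rest push out)
#4 |R1  (0-jn J1 has e-setter on 3)
#1 |J2  (TF1 one-in-one-out from 0)
#6 |I2  (J2: bond 1 brought effort, rest push out)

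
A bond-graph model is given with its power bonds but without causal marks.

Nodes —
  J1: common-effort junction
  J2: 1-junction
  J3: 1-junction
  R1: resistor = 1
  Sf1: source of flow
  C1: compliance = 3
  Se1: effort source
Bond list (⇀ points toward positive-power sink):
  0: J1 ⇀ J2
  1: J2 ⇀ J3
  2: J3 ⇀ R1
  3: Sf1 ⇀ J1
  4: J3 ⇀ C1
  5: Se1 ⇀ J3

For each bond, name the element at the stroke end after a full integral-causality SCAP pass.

b0 stroke at J1
b1 stroke at J2
b2 stroke at J3
b3 stroke at Sf1
b4 stroke at J3
b5 stroke at J3

bond 3 |Sf1  (source Sf1 imposes f)
bond 5 |J3  (Se1: effort source, stroke at far end)
bond 0 |J1  (only one effort-in slot at J1)
bond 1 |J2  (J2 flow already set via bond 0)
bond 2 |J3  (common-f at J3 fixed by 1)
bond 4 |J3  (J3 flow already set via bond 1)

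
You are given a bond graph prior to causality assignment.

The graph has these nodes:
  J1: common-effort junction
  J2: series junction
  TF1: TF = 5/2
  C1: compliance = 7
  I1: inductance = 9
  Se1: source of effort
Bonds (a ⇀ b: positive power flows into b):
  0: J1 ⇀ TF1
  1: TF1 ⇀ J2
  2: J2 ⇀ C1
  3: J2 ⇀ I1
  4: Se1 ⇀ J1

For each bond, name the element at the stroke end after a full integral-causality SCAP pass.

bond 0 |TF1
bond 1 |J2
bond 2 |J2
bond 3 |I1
bond 4 |J1

b4 →J1  (Se1: effort source, stroke at far end)
b0 →TF1  (common-e at J1 fixed by 4)
b1 →J2  (through TF1, causality passes straight; one stroke at TF1)
b2 →J2  (C1: C, integral causality)
b3 →I1  (only one flow-in slot at J2)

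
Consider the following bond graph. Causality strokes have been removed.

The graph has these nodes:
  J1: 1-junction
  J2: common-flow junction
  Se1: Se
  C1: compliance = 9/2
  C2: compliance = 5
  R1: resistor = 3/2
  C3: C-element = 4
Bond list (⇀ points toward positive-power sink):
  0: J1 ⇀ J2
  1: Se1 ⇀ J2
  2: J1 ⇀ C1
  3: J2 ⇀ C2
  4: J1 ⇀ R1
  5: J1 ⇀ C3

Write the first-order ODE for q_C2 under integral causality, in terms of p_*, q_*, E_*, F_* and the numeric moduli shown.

b1 →J2  (Se1 (Se) sets effort on bond)
b2 →J1  (C1 integral (e out))
b3 →J2  (prefer integral on C2)
b0 →J1  (closing 1-jn rule on J2)
b5 →J1  (prefer integral on C3)
b4 →R1  (only one flow-in slot at J1)

dq_C2/dt = 2*E_Se1/3 - 4*q_C1/27 - 2*q_C2/15 - q_C3/6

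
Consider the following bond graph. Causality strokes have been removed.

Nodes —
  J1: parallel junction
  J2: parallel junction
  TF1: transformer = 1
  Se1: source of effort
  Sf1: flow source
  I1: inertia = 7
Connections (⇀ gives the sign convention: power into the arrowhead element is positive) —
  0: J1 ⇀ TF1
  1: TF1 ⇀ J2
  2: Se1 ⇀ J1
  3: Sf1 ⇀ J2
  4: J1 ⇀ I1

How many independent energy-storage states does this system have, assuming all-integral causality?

1  (I1 all integral)

b2 stroke at J1  (Se1 fixes effort; stroke away)
b3 stroke at Sf1  (Sf1: flow source, stroke at near end)
b0 stroke at TF1  (J1 effort already set via bond 2)
b4 stroke at I1  (common-e at J1 fixed by 2)
b1 stroke at J2  (closing 0-jn rule on J2)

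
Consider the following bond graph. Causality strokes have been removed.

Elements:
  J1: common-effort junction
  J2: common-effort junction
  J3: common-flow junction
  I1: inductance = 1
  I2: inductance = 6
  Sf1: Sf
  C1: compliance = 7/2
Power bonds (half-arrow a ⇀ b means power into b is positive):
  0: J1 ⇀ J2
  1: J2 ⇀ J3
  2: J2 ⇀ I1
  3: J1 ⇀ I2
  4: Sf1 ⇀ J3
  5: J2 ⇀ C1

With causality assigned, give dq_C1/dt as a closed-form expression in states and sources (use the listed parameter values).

β4 |Sf1  (Sf1: flow source, stroke at near end)
β1 |J3  (J3 flow already set via bond 4)
β2 |I1  (I1 outputs flow p/I1)
β3 |I2  (I2 outputs flow p/I2)
β0 |J1  (J1: last free bond brings effort in)
β5 |J2  (only one effort-in slot at J2)

dq_C1/dt = -F_Sf1 - p_I1 - p_I2/6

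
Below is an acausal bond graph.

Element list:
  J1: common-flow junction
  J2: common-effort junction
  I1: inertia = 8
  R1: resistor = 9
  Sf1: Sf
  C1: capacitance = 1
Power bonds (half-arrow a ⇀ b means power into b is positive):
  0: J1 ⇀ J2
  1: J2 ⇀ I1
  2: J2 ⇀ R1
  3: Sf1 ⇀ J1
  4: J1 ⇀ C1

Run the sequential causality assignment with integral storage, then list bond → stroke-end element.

bond 3 →Sf1  (Sf1 (Sf) sets flow on bond)
bond 0 →J1  (J1 flow already set via bond 3)
bond 4 →J1  (common-f at J1 fixed by 3)
bond 1 →I1  (prefer integral on I1)
bond 2 →J2  (only one effort-in slot at J2)

β0 |J1
β1 |I1
β2 |J2
β3 |Sf1
β4 |J1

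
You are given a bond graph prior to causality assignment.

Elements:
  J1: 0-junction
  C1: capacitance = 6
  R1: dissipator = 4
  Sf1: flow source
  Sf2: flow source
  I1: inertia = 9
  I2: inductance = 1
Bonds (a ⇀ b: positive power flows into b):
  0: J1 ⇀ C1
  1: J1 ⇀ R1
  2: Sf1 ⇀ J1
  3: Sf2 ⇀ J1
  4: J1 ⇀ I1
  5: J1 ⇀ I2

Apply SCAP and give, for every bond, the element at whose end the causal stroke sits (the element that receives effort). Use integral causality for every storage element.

bond 0 stroke at J1
bond 1 stroke at R1
bond 2 stroke at Sf1
bond 3 stroke at Sf2
bond 4 stroke at I1
bond 5 stroke at I2

#2 |Sf1  (Sf1: flow source, stroke at near end)
#3 |Sf2  (Sf2 (Sf) sets flow on bond)
#0 |J1  (C1 outputs effort q/C1)
#1 |R1  (0-jn J1 has e-setter on 0)
#4 |I1  (0-jn J1 has e-setter on 0)
#5 |I2  (0-jn J1 has e-setter on 0)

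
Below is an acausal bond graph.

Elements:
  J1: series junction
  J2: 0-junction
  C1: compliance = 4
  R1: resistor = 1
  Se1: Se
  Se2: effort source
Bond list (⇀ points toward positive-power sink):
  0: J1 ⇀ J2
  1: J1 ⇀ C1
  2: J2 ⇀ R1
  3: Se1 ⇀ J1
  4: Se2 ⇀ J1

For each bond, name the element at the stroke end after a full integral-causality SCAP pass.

β3 stroke→J1  (Se1 fixes effort; stroke away)
β4 stroke→J1  (source Se2 imposes e)
β1 stroke→J1  (C1 outputs effort q/C1)
β0 stroke→J2  (only one flow-in slot at J1)
β2 stroke→R1  (common-e at J2 fixed by 0)

bond 0 |J2
bond 1 |J1
bond 2 |R1
bond 3 |J1
bond 4 |J1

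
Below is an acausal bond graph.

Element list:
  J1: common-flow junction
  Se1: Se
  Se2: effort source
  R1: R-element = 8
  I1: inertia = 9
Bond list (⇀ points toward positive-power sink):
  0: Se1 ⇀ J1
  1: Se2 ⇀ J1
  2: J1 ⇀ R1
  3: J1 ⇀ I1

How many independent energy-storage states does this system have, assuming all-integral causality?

b0 stroke→J1  (Se1 (Se) sets effort on bond)
b1 stroke→J1  (Se2 (Se) sets effort on bond)
b3 stroke→I1  (I1 integral (f out))
b2 stroke→J1  (1-jn J1 has f-setter on 3)

1  (I1 all integral)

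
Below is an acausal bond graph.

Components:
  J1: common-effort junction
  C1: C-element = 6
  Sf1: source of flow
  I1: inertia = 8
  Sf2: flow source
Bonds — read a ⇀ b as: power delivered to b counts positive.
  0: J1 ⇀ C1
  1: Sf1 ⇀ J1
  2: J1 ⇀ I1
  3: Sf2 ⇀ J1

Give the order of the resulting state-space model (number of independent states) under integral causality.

2  (C1, I1 all integral)

β1 →Sf1  (Sf1 fixes flow; stroke at Sf1)
β3 →Sf2  (source Sf2 imposes f)
β0 →J1  (C1 integral (e out))
β2 →I1  (0-jn J1 has e-setter on 0)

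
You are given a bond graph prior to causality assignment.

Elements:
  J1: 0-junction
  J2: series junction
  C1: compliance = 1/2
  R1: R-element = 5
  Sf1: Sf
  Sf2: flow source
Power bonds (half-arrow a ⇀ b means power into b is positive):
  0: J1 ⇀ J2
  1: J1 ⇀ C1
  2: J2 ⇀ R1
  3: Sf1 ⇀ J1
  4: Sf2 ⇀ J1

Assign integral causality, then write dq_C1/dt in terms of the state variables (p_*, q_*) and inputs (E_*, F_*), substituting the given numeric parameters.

#3 stroke at Sf1  (Sf1 fixes flow; stroke at Sf1)
#4 stroke at Sf2  (source Sf2 imposes f)
#1 stroke at J1  (C1 outputs effort q/C1)
#0 stroke at J2  (common-e at J1 fixed by 1)
#2 stroke at R1  (J2: last free bond brings flow in)

dq_C1/dt = F_Sf1 + F_Sf2 - 2*q_C1/5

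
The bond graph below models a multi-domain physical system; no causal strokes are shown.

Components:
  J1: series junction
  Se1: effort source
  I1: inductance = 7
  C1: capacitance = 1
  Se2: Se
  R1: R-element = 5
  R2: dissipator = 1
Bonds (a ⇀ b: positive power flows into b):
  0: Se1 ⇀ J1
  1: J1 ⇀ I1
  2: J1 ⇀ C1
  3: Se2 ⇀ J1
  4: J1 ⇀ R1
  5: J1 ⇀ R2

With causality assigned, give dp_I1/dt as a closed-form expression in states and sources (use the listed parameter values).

#0 →J1  (Se1 fixes effort; stroke away)
#3 →J1  (source Se2 imposes e)
#1 →I1  (I1 outputs flow p/I1)
#2 →J1  (common-f at J1 fixed by 1)
#4 →J1  (J1 flow already set via bond 1)
#5 →J1  (common-f at J1 fixed by 1)

dp_I1/dt = E_Se1 + E_Se2 - 6*p_I1/7 - q_C1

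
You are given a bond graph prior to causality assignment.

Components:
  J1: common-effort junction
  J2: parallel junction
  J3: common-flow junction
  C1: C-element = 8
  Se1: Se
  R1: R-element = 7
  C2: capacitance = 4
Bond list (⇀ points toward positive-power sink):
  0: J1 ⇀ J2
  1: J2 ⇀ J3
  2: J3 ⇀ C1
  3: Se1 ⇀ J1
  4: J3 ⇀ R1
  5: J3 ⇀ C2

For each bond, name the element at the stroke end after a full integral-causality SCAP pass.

β0 →J2
β1 →J3
β2 →J3
β3 →J1
β4 →R1
β5 →J3

#3 →J1  (Se1 fixes effort; stroke away)
#0 →J2  (J1 effort already set via bond 3)
#1 →J3  (J2 effort already set via bond 0)
#2 →J3  (C1: C, integral causality)
#5 →J3  (C2 integral (e out))
#4 →R1  (J3 needs exactly one f-in)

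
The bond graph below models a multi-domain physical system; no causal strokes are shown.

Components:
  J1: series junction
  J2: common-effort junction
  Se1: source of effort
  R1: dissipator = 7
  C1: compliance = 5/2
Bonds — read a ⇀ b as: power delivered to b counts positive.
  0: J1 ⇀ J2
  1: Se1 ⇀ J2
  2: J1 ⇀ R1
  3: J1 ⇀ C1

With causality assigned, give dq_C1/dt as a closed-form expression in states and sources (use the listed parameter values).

dq_C1/dt = -E_Se1/7 - 2*q_C1/35

β1 |J2  (Se1 fixes effort; stroke away)
β0 |J1  (J2: bond 1 brought effort, rest push out)
β3 |J1  (C1 outputs effort q/C1)
β2 |R1  (J1: last free bond brings flow in)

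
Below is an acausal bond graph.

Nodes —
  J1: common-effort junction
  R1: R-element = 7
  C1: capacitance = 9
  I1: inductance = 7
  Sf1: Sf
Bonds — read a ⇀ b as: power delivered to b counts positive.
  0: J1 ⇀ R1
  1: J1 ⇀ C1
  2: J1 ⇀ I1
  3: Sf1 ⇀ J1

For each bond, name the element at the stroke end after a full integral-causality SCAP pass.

b0 stroke→R1
b1 stroke→J1
b2 stroke→I1
b3 stroke→Sf1

b3 →Sf1  (Sf1 fixes flow; stroke at Sf1)
b1 →J1  (C1 outputs effort q/C1)
b0 →R1  (J1: bond 1 brought effort, rest push out)
b2 →I1  (0-jn J1 has e-setter on 1)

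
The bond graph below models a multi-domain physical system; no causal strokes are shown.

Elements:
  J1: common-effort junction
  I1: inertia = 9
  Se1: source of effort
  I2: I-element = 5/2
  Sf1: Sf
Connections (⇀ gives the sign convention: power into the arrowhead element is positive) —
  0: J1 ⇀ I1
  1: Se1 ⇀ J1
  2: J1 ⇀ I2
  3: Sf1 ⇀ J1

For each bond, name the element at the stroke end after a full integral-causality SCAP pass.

bond 1 stroke→J1  (Se1 fixes effort; stroke away)
bond 3 stroke→Sf1  (Sf1: flow source, stroke at near end)
bond 0 stroke→I1  (J1: bond 1 brought effort, rest push out)
bond 2 stroke→I2  (0-jn J1 has e-setter on 1)

β0 |I1
β1 |J1
β2 |I2
β3 |Sf1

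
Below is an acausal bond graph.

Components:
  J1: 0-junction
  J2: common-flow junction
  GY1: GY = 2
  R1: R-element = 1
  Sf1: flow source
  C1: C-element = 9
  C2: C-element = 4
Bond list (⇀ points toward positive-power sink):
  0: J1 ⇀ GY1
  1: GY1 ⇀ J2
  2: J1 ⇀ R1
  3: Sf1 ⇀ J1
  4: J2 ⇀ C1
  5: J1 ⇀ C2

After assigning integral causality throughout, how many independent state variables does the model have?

#3 →Sf1  (Sf1 fixes flow; stroke at Sf1)
#4 →J2  (prefer integral on C1)
#1 →GY1  (J2: last free bond brings flow in)
#0 →GY1  (through GY1, causality inverts; strokes same side of GY1)
#5 →J1  (C2 integral (e out))
#2 →R1  (0-jn J1 has e-setter on 5)

2  (C1, C2 all integral)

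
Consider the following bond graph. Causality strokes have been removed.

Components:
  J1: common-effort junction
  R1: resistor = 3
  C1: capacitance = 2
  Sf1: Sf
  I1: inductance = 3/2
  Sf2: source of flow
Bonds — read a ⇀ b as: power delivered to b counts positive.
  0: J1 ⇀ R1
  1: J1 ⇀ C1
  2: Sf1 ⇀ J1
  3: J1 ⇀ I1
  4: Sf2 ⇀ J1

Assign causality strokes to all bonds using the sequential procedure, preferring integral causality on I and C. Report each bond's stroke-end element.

#2 →Sf1  (Sf1 (Sf) sets flow on bond)
#4 →Sf2  (Sf2 fixes flow; stroke at Sf2)
#1 →J1  (C1 outputs effort q/C1)
#0 →R1  (J1 effort already set via bond 1)
#3 →I1  (common-e at J1 fixed by 1)

bond 0 stroke→R1
bond 1 stroke→J1
bond 2 stroke→Sf1
bond 3 stroke→I1
bond 4 stroke→Sf2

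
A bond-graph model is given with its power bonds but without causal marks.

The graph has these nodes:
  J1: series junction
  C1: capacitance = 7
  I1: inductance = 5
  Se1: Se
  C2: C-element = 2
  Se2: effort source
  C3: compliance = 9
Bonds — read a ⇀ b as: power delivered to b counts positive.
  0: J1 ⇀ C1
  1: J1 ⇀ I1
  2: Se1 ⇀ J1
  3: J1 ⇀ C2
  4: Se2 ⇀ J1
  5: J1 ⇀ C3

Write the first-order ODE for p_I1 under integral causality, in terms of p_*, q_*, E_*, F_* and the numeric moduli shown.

bond 2 |J1  (Se1: effort source, stroke at far end)
bond 4 |J1  (Se2 fixes effort; stroke away)
bond 0 |J1  (C1: C, integral causality)
bond 1 |I1  (I1 outputs flow p/I1)
bond 3 |J1  (1-jn J1 has f-setter on 1)
bond 5 |J1  (common-f at J1 fixed by 1)

dp_I1/dt = E_Se1 + E_Se2 - q_C1/7 - q_C2/2 - q_C3/9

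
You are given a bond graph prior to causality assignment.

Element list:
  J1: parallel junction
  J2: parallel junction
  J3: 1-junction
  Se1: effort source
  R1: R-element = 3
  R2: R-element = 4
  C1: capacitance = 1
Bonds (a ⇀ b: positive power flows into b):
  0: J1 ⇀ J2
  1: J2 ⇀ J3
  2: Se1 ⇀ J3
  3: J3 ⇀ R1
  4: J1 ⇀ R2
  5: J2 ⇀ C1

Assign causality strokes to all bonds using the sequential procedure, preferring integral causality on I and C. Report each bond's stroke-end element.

b0 →J1
b1 →J3
b2 →J3
b3 →R1
b4 →R2
b5 →J2

#2 →J3  (Se1 fixes effort; stroke away)
#5 →J2  (prefer integral on C1)
#0 →J1  (J2 effort already set via bond 5)
#1 →J3  (0-jn J2 has e-setter on 5)
#3 →R1  (only one flow-in slot at J3)
#4 →R2  (common-e at J1 fixed by 0)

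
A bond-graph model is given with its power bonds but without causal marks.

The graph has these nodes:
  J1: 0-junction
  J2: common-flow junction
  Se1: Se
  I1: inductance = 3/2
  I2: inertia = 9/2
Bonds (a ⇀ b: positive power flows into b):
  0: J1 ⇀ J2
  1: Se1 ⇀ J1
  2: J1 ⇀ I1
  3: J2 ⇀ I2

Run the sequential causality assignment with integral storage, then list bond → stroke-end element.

b0 →J2
b1 →J1
b2 →I1
b3 →I2

β1 stroke→J1  (Se1 (Se) sets effort on bond)
β0 stroke→J2  (0-jn J1 has e-setter on 1)
β2 stroke→I1  (J1: bond 1 brought effort, rest push out)
β3 stroke→I2  (J2: last free bond brings flow in)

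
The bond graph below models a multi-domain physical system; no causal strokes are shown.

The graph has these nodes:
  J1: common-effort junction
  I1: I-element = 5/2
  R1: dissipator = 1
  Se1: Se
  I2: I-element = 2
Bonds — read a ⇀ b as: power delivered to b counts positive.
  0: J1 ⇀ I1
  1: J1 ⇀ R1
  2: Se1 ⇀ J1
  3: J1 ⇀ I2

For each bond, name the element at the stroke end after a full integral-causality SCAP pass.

b2 |J1  (Se1: effort source, stroke at far end)
b0 |I1  (0-jn J1 has e-setter on 2)
b1 |R1  (0-jn J1 has e-setter on 2)
b3 |I2  (0-jn J1 has e-setter on 2)

b0 |I1
b1 |R1
b2 |J1
b3 |I2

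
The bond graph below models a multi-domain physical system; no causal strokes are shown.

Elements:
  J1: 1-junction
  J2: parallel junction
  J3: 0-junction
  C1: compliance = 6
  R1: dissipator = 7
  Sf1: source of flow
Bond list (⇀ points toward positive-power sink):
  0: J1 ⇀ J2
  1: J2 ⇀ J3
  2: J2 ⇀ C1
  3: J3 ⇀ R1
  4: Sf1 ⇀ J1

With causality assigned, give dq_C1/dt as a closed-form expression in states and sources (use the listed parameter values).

#4 →Sf1  (source Sf1 imposes f)
#0 →J1  (common-f at J1 fixed by 4)
#2 →J2  (C1 outputs effort q/C1)
#1 →J3  (J2 effort already set via bond 2)
#3 →R1  (J3: bond 1 brought effort, rest push out)

dq_C1/dt = F_Sf1 - q_C1/42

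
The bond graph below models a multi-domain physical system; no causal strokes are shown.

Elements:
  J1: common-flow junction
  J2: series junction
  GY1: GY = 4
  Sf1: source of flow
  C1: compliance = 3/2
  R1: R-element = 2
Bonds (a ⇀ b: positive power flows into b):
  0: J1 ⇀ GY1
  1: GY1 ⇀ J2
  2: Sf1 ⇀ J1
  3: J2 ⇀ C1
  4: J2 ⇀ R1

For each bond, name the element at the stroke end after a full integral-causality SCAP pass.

bond 0 stroke at J1
bond 1 stroke at J2
bond 2 stroke at Sf1
bond 3 stroke at J2
bond 4 stroke at R1

bond 2 |Sf1  (Sf1 fixes flow; stroke at Sf1)
bond 0 |J1  (common-f at J1 fixed by 2)
bond 1 |J2  (through GY1, causality inverts; strokes same side of GY1)
bond 3 |J2  (C1 outputs effort q/C1)
bond 4 |R1  (J2 needs exactly one f-in)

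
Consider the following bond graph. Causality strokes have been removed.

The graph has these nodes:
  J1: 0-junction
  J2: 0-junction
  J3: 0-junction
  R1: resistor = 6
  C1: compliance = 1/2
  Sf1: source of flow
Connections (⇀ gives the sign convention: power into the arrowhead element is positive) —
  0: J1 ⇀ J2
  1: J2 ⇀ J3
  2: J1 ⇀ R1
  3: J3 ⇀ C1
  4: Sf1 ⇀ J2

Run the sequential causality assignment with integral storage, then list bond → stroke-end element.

bond 0 |J1
bond 1 |J2
bond 2 |R1
bond 3 |J3
bond 4 |Sf1

β4 →Sf1  (Sf1 (Sf) sets flow on bond)
β3 →J3  (C1 integral (e out))
β1 →J2  (0-jn J3 has e-setter on 3)
β0 →J1  (J2 effort already set via bond 1)
β2 →R1  (0-jn J1 has e-setter on 0)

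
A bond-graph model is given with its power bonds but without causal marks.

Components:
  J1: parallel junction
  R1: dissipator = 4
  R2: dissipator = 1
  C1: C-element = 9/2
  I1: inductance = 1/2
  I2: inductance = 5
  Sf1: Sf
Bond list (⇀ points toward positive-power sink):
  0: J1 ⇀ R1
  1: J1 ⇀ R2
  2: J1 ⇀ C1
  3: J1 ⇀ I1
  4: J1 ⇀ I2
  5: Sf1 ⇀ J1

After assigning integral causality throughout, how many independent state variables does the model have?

3  (C1, I1, I2 all integral)

b5 stroke at Sf1  (source Sf1 imposes f)
b2 stroke at J1  (C1 integral (e out))
b0 stroke at R1  (J1 effort already set via bond 2)
b1 stroke at R2  (J1 effort already set via bond 2)
b3 stroke at I1  (common-e at J1 fixed by 2)
b4 stroke at I2  (0-jn J1 has e-setter on 2)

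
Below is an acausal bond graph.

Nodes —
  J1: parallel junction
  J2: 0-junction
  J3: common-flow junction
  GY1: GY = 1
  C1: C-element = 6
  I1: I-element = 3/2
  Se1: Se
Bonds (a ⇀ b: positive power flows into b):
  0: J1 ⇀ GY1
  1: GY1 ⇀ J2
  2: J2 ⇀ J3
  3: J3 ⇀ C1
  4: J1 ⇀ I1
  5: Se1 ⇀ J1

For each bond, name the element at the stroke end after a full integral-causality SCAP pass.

#5 |J1  (Se1 fixes effort; stroke away)
#0 |GY1  (0-jn J1 has e-setter on 5)
#4 |I1  (J1: bond 5 brought effort, rest push out)
#1 |GY1  (GY1: gyrator matches bond 0)
#2 |J2  (closing 0-jn rule on J2)
#3 |J3  (J3: bond 2 brought flow, rest push out)

β0 stroke at GY1
β1 stroke at GY1
β2 stroke at J2
β3 stroke at J3
β4 stroke at I1
β5 stroke at J1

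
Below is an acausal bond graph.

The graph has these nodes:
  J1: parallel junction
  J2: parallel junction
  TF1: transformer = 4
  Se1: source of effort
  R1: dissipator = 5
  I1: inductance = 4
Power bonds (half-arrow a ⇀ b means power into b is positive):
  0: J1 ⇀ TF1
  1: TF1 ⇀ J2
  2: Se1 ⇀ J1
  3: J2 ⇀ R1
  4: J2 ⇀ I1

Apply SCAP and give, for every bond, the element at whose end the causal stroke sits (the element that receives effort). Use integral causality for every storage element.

β2 stroke at J1  (Se1: effort source, stroke at far end)
β0 stroke at TF1  (J1: bond 2 brought effort, rest push out)
β1 stroke at J2  (through TF1, causality passes straight; one stroke at TF1)
β3 stroke at R1  (common-e at J2 fixed by 1)
β4 stroke at I1  (common-e at J2 fixed by 1)

#0 |TF1
#1 |J2
#2 |J1
#3 |R1
#4 |I1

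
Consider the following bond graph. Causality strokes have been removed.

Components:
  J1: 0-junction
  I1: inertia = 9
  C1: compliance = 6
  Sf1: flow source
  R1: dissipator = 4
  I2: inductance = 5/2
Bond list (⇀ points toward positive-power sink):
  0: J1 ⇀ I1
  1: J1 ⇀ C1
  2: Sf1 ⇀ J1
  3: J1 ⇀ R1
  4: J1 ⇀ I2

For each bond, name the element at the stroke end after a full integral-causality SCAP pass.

β0 |I1
β1 |J1
β2 |Sf1
β3 |R1
β4 |I2

β2 stroke at Sf1  (source Sf1 imposes f)
β0 stroke at I1  (I1 integral (f out))
β1 stroke at J1  (C1: C, integral causality)
β3 stroke at R1  (J1: bond 1 brought effort, rest push out)
β4 stroke at I2  (common-e at J1 fixed by 1)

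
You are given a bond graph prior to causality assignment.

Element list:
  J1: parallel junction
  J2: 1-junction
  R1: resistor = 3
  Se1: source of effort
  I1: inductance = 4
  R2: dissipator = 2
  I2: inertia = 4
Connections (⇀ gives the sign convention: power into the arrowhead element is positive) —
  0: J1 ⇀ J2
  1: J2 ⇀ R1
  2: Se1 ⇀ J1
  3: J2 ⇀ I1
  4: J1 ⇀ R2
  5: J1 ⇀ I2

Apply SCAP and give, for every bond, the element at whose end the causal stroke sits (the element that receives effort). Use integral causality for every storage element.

bond 2 stroke at J1  (Se1: effort source, stroke at far end)
bond 0 stroke at J2  (J1: bond 2 brought effort, rest push out)
bond 4 stroke at R2  (J1: bond 2 brought effort, rest push out)
bond 5 stroke at I2  (J1: bond 2 brought effort, rest push out)
bond 3 stroke at I1  (I1 integral (f out))
bond 1 stroke at J2  (1-jn J2 has f-setter on 3)

b0 stroke→J2
b1 stroke→J2
b2 stroke→J1
b3 stroke→I1
b4 stroke→R2
b5 stroke→I2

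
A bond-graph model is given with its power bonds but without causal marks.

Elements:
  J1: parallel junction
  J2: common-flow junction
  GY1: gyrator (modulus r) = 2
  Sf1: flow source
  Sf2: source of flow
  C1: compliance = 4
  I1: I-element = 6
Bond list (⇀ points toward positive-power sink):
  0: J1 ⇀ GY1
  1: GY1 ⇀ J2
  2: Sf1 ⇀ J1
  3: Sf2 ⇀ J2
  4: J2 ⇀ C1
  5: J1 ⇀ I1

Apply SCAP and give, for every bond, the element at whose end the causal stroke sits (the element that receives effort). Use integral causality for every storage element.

#0 stroke→J1
#1 stroke→J2
#2 stroke→Sf1
#3 stroke→Sf2
#4 stroke→J2
#5 stroke→I1

bond 2 stroke→Sf1  (Sf1 (Sf) sets flow on bond)
bond 3 stroke→Sf2  (Sf2 fixes flow; stroke at Sf2)
bond 1 stroke→J2  (common-f at J2 fixed by 3)
bond 4 stroke→J2  (J2 flow already set via bond 3)
bond 0 stroke→J1  (GY1 both-in/both-out from 1)
bond 5 stroke→I1  (J1 effort already set via bond 0)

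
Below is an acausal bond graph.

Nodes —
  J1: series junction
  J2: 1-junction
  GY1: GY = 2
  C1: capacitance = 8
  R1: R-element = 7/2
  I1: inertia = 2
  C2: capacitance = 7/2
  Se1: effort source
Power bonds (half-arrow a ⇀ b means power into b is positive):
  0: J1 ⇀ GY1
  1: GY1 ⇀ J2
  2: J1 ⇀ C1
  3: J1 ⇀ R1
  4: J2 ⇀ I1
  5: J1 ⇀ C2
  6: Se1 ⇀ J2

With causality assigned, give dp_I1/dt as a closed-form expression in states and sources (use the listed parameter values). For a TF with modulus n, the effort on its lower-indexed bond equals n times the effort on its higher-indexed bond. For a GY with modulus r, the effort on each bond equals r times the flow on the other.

#6 |J2  (Se1: effort source, stroke at far end)
#2 |J1  (prefer integral on C1)
#4 |I1  (prefer integral on I1)
#1 |J2  (1-jn J2 has f-setter on 4)
#0 |J1  (GY1 both-in/both-out from 1)
#5 |J1  (C2 outputs effort q/C2)
#3 |R1  (J1: last free bond brings flow in)

dp_I1/dt = E_Se1 - 4*p_I1/7 - q_C1/14 - 8*q_C2/49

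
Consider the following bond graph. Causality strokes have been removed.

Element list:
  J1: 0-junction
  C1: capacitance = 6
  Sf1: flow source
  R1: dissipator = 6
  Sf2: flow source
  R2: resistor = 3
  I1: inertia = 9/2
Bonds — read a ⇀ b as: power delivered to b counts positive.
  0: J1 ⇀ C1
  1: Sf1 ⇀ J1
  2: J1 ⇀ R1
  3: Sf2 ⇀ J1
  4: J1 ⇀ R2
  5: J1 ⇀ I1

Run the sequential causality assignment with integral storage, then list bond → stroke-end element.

bond 0 stroke→J1
bond 1 stroke→Sf1
bond 2 stroke→R1
bond 3 stroke→Sf2
bond 4 stroke→R2
bond 5 stroke→I1

β1 |Sf1  (source Sf1 imposes f)
β3 |Sf2  (source Sf2 imposes f)
β0 |J1  (C1 integral (e out))
β2 |R1  (J1: bond 0 brought effort, rest push out)
β4 |R2  (J1 effort already set via bond 0)
β5 |I1  (0-jn J1 has e-setter on 0)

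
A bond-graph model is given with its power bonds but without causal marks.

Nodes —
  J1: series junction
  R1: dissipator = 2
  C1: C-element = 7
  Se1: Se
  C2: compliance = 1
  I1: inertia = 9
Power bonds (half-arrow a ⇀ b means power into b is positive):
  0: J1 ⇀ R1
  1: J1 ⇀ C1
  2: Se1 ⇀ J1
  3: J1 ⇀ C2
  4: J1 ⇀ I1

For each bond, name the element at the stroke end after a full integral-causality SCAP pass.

#0 stroke→J1
#1 stroke→J1
#2 stroke→J1
#3 stroke→J1
#4 stroke→I1

bond 2 |J1  (Se1 fixes effort; stroke away)
bond 1 |J1  (C1: C, integral causality)
bond 3 |J1  (C2 integral (e out))
bond 4 |I1  (I1 integral (f out))
bond 0 |J1  (common-f at J1 fixed by 4)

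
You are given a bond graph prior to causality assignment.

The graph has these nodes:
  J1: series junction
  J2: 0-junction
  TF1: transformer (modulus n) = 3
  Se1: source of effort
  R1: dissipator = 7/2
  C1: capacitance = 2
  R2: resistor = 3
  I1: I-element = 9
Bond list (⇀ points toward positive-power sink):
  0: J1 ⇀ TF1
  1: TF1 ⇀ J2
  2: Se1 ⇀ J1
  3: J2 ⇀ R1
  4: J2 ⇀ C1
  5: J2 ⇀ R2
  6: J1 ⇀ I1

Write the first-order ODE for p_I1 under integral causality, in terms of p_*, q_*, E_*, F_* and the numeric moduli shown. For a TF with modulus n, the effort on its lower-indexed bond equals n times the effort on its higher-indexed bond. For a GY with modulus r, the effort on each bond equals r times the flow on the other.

bond 2 stroke at J1  (source Se1 imposes e)
bond 4 stroke at J2  (prefer integral on C1)
bond 1 stroke at TF1  (common-e at J2 fixed by 4)
bond 3 stroke at R1  (0-jn J2 has e-setter on 4)
bond 5 stroke at R2  (common-e at J2 fixed by 4)
bond 0 stroke at J1  (TF1: transformer flips bond 1)
bond 6 stroke at I1  (J1: last free bond brings flow in)

dp_I1/dt = E_Se1 - 3*q_C1/2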